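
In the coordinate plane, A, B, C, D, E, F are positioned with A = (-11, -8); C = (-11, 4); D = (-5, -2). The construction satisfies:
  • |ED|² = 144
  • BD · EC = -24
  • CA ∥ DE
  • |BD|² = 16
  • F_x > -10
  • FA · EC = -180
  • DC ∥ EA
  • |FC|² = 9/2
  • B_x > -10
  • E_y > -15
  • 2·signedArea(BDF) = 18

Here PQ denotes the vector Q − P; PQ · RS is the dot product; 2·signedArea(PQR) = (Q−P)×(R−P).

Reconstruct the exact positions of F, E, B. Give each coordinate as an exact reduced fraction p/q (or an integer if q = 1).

1. E_x = -5  [DC ∥ EA ∩ CA ∥ DE]
2. E_y = -14  [DC ∥ EA ∩ CA ∥ DE]
   → E = (-5, -14)
3. F_x = -19/2  [line 6·x + -18·y + 102 = 0 ∩ |FC|² = 9/2]
4. F_y = 5/2  [line 6·x + -18·y + 102 = 0 ∩ |FC|² = 9/2]
   → F = (-19/2, 5/2)
5. B_x = -9  [2·signedArea(BDF) = 18 ∩ BD · EC = -24]
6. B_y = -2  [2·signedArea(BDF) = 18 ∩ BD · EC = -24]
   → B = (-9, -2)

B = (-9, -2)
E = (-5, -14)
F = (-19/2, 5/2)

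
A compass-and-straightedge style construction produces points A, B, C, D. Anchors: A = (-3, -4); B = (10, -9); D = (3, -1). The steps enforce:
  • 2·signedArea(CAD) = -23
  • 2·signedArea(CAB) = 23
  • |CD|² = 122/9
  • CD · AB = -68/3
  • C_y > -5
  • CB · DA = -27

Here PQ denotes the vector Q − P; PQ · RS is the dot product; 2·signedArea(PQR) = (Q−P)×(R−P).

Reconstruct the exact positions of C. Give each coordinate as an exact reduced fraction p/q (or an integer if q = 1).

1. C_x = 10/3  [2·signedArea(CAD) = -23 ∩ CB · DA = -27]
2. C_y = -14/3  [2·signedArea(CAD) = -23 ∩ CB · DA = -27]
   → C = (10/3, -14/3)

C = (10/3, -14/3)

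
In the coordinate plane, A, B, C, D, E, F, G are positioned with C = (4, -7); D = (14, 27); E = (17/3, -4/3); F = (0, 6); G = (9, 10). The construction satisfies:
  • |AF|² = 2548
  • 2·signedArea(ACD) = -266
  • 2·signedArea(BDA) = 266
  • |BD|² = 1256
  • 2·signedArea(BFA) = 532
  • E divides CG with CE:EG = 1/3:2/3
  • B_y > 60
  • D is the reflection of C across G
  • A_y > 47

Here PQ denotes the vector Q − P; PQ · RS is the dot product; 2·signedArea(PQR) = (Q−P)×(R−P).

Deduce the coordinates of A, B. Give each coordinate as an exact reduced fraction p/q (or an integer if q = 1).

A = (28, 48)
B = (24, 61)

1. A_x = 28  [line -34·x + 10·y + 472 = 0 ∩ |AF|² = 2548]
2. A_y = 48  [line -34·x + 10·y + 472 = 0 ∩ |AF|² = 2548]
   → A = (28, 48)
3. B_x = 24  [line -42·x + 28·y + -700 = 0 ∩ |BD|² = 1256]
4. B_y = 61  [line -42·x + 28·y + -700 = 0 ∩ |BD|² = 1256]
   → B = (24, 61)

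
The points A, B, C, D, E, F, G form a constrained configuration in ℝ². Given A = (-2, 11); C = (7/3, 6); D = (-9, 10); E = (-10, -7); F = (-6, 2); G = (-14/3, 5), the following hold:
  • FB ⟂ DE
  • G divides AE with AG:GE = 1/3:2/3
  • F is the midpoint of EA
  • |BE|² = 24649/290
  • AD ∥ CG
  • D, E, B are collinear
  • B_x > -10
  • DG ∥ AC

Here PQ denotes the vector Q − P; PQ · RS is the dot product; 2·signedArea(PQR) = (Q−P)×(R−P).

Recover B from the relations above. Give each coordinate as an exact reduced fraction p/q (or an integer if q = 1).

1. B_x = -2743/290  [D, E, B are collinear ∩ FB ⟂ DE]
2. B_y = 639/290  [D, E, B are collinear ∩ FB ⟂ DE]
   → B = (-2743/290, 639/290)

B = (-2743/290, 639/290)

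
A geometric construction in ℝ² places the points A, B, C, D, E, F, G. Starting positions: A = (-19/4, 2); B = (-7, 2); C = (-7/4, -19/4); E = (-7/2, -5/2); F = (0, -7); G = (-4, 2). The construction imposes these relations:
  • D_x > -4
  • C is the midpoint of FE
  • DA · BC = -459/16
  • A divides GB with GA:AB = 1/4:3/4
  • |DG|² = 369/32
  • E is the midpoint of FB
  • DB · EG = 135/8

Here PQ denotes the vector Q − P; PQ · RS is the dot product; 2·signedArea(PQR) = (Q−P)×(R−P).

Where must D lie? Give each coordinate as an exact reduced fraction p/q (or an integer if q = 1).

1. D_x = -29/8  [DA · BC = -459/16 ∩ DB · EG = 135/8]
2. D_y = -11/8  [DA · BC = -459/16 ∩ DB · EG = 135/8]
   → D = (-29/8, -11/8)

D = (-29/8, -11/8)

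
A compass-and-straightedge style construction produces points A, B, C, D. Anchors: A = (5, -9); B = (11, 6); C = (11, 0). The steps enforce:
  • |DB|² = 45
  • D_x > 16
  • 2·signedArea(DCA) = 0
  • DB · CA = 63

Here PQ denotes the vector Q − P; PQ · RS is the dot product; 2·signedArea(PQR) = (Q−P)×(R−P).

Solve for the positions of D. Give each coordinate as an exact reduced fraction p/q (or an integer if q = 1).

D = (17, 9)

1. D_x = 17  [2·signedArea(DCA) = 0 ∩ DB · CA = 63]
2. D_y = 9  [2·signedArea(DCA) = 0 ∩ DB · CA = 63]
   → D = (17, 9)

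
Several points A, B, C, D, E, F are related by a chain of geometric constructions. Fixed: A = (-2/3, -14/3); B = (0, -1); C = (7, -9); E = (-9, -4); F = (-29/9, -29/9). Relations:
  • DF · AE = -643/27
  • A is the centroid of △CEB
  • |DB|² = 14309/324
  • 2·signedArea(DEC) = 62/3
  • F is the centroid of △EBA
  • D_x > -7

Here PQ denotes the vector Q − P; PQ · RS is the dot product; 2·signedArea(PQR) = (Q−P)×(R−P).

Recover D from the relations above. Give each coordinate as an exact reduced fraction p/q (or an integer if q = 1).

D = (-55/9, -65/18)

1. D_x = -55/9  [DF · AE = -643/27 ∩ 2·signedArea(DEC) = 62/3]
2. D_y = -65/18  [DF · AE = -643/27 ∩ 2·signedArea(DEC) = 62/3]
   → D = (-55/9, -65/18)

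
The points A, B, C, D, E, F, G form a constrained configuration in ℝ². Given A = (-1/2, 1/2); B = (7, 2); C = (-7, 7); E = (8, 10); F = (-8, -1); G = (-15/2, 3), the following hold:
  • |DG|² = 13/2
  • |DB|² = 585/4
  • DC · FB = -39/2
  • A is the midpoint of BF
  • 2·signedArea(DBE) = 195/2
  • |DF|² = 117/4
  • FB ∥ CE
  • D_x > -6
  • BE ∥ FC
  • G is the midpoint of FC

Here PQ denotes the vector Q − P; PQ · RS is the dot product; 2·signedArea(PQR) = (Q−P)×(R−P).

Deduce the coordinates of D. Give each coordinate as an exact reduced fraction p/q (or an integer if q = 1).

1. D_x = -5  [2·signedArea(DBE) = 195/2 ∩ DC · FB = -39/2]
2. D_y = 7/2  [2·signedArea(DBE) = 195/2 ∩ DC · FB = -39/2]
   → D = (-5, 7/2)

D = (-5, 7/2)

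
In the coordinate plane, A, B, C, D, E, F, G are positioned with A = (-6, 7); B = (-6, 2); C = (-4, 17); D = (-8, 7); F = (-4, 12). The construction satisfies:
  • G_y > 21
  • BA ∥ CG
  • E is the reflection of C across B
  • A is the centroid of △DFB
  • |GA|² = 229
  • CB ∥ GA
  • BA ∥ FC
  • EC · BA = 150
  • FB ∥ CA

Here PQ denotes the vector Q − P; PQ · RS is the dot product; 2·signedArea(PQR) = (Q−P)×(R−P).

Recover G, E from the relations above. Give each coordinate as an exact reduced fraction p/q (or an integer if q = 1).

E = (-8, -13)
G = (-4, 22)

1. G_x = -4  [CB ∥ GA ∩ BA ∥ CG]
2. G_y = 22  [CB ∥ GA ∩ BA ∥ CG]
   → G = (-4, 22)
3. E_x = -8  [E is the reflection of C across B]
4. E_y = -13  [E is the reflection of C across B]
   → E = (-8, -13)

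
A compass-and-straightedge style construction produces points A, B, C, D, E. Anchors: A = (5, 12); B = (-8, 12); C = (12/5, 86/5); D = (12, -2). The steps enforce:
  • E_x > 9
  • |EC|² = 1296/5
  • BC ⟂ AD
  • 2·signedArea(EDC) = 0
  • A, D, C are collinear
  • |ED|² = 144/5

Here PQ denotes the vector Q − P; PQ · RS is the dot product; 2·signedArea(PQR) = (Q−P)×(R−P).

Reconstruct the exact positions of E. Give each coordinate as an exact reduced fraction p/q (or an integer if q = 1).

1. E_x = 48/5  [line -96/5·x + -48/5·y + 1056/5 = 0 ∩ |EC|² = 1296/5]
2. E_y = 14/5  [line -96/5·x + -48/5·y + 1056/5 = 0 ∩ |EC|² = 1296/5]
   → E = (48/5, 14/5)

E = (48/5, 14/5)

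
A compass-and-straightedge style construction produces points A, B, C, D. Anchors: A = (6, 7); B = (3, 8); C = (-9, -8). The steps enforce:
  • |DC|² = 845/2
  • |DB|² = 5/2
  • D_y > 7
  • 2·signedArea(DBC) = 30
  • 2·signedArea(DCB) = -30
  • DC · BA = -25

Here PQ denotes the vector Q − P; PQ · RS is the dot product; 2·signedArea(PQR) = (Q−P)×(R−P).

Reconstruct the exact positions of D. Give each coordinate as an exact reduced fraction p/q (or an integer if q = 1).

D = (9/2, 15/2)

1. D_x = 9/2  [2·signedArea(DBC) = 30 ∩ DC · BA = -25]
2. D_y = 15/2  [2·signedArea(DBC) = 30 ∩ DC · BA = -25]
   → D = (9/2, 15/2)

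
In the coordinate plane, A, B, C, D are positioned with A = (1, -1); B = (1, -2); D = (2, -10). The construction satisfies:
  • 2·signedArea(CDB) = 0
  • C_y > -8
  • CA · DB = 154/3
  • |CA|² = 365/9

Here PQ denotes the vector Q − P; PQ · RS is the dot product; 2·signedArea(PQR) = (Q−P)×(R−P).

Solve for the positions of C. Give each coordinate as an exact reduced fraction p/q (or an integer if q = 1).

C = (5/3, -22/3)

1. C_x = 5/3  [2·signedArea(CDB) = 0 ∩ CA · DB = 154/3]
2. C_y = -22/3  [2·signedArea(CDB) = 0 ∩ CA · DB = 154/3]
   → C = (5/3, -22/3)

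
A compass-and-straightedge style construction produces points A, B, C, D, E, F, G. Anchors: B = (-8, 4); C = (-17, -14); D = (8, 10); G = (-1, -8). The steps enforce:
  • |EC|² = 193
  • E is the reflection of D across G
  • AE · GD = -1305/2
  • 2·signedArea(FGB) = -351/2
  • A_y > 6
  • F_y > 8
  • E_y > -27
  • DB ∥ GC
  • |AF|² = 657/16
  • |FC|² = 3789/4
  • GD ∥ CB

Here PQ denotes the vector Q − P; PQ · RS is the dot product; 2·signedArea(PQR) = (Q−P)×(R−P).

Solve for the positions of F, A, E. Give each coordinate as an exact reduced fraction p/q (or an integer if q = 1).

1. F_x = 4  [line -12·x + -7·y + 215/2 = 0 ∩ |FC|² = 3789/4]
2. F_y = 17/2  [line -12·x + -7·y + 215/2 = 0 ∩ |FC|² = 3789/4]
   → F = (4, 17/2)
3. E_x = -10  [E is the reflection of D across G]
4. E_y = -26  [E is the reflection of D across G]
   → E = (-10, -26)
5. A_x = -2  [line -9·x + -18·y + 189/2 = 0 ∩ |AF|² = 657/16]
6. A_y = 25/4  [line -9·x + -18·y + 189/2 = 0 ∩ |AF|² = 657/16]
   → A = (-2, 25/4)

A = (-2, 25/4)
E = (-10, -26)
F = (4, 17/2)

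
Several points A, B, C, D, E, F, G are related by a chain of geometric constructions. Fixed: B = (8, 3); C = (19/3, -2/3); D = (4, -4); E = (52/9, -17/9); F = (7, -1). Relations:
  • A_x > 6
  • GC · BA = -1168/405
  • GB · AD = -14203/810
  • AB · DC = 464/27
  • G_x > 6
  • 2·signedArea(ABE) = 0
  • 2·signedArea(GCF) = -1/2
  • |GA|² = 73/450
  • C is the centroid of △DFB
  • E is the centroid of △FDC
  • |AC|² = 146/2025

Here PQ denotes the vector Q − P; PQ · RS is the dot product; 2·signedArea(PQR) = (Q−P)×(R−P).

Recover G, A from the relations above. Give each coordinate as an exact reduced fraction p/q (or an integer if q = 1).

1. A_x = 56/9  [2·signedArea(ABE) = 0 ∩ AB · DC = 464/27]
2. A_y = -41/45  [2·signedArea(ABE) = 0 ∩ AB · DC = 464/27]
   → A = (56/9, -41/45)
3. G_x = 109/18  [GB · AD = -14203/810 ∩ 2·signedArea(GCF) = -1/2]
4. G_y = -23/18  [GB · AD = -14203/810 ∩ 2·signedArea(GCF) = -1/2]
   → G = (109/18, -23/18)

A = (56/9, -41/45)
G = (109/18, -23/18)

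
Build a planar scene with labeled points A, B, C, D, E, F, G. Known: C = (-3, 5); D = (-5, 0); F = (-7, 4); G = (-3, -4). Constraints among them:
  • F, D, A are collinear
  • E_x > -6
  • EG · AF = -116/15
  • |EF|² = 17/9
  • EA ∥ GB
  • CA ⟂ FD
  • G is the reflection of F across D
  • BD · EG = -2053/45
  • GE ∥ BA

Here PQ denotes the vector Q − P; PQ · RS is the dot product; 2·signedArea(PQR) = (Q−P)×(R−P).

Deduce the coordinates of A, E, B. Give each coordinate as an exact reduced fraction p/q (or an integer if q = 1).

1. A_x = -33/5  [F, D, A are collinear ∩ CA ⟂ FD]
2. A_y = 16/5  [F, D, A are collinear ∩ CA ⟂ FD]
   → A = (-33/5, 16/5)
3. E_x = -17/3  [line 2/5·x + -4/5·y + 86/15 = 0 ∩ |EF|² = 17/9]
4. E_y = 13/3  [line 2/5·x + -4/5·y + 86/15 = 0 ∩ |EF|² = 17/9]
   → E = (-17/3, 13/3)
5. B_x = -59/15  [GE ∥ BA ∩ EA ∥ GB]
6. B_y = -77/15  [GE ∥ BA ∩ EA ∥ GB]
   → B = (-59/15, -77/15)

A = (-33/5, 16/5)
B = (-59/15, -77/15)
E = (-17/3, 13/3)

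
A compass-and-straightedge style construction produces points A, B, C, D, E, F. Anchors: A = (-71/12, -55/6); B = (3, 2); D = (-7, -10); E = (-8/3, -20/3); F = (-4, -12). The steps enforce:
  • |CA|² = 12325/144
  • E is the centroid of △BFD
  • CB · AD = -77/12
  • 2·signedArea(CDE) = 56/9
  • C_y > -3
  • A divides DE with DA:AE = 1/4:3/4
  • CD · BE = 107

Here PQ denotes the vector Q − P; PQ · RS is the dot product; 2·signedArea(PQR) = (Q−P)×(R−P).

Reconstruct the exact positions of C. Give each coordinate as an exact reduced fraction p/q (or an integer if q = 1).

C = (2/3, -8/3)

1. C_x = 2/3  [CB · AD = -77/12 ∩ CD · BE = 107]
2. C_y = -8/3  [CB · AD = -77/12 ∩ CD · BE = 107]
   → C = (2/3, -8/3)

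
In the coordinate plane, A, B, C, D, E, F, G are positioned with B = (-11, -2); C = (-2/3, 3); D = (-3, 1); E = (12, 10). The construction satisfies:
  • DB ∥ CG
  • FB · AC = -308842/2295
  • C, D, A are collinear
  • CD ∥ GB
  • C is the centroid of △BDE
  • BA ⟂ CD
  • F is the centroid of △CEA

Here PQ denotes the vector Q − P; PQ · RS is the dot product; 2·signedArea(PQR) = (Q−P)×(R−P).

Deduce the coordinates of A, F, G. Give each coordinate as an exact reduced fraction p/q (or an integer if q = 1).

1. A_x = -773/85  [C, D, A are collinear ∩ BA ⟂ CD]
2. A_y = -359/85  [C, D, A are collinear ∩ BA ⟂ CD]
   → A = (-773/85, -359/85)
3. F_x = 571/765  [F is the centroid of △CEA]
4. F_y = 746/255  [F is the centroid of △CEA]
   → F = (571/765, 746/255)
5. G_x = -26/3  [CD ∥ GB ∩ DB ∥ CG]
6. G_y = 0  [CD ∥ GB ∩ DB ∥ CG]
   → G = (-26/3, 0)

A = (-773/85, -359/85)
F = (571/765, 746/255)
G = (-26/3, 0)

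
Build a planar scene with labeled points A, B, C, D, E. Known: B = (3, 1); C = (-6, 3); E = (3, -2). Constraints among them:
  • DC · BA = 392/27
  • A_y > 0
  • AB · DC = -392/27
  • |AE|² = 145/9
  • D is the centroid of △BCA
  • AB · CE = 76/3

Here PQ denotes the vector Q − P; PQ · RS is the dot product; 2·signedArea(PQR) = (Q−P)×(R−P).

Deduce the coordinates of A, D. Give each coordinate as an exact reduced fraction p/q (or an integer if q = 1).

1. A_x = 0  [line -9·x + 5·y + -10/3 = 0 ∩ |AE|² = 145/9]
2. A_y = 2/3  [line -9·x + 5·y + -10/3 = 0 ∩ |AE|² = 145/9]
   → A = (0, 2/3)
3. D_x = -1  [D is the centroid of △BCA]
4. D_y = 14/9  [D is the centroid of △BCA]
   → D = (-1, 14/9)

A = (0, 2/3)
D = (-1, 14/9)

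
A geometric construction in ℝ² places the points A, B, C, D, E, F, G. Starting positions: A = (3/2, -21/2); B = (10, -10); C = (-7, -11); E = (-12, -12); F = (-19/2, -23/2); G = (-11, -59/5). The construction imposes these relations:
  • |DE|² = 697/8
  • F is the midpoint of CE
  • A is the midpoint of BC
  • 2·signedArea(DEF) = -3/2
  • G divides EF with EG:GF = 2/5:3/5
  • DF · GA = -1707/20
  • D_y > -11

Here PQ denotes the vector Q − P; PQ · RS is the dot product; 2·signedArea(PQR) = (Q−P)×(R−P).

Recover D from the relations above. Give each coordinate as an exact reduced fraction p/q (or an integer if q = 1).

1. D_x = -11/4  [DF · GA = -1707/20 ∩ 2·signedArea(DEF) = -3/2]
2. D_y = -43/4  [DF · GA = -1707/20 ∩ 2·signedArea(DEF) = -3/2]
   → D = (-11/4, -43/4)

D = (-11/4, -43/4)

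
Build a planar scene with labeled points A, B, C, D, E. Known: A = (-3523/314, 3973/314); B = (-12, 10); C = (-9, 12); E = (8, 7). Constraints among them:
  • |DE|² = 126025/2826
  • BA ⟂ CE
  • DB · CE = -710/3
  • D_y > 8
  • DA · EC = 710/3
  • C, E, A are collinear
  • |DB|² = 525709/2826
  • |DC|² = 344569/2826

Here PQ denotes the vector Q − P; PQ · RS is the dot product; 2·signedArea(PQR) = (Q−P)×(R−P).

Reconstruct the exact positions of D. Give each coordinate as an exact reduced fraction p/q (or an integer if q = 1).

1. D_x = 1501/942  [line -17·x + 5·y + -52/3 = 0 ∩ |DC|² = 344569/2826]
2. D_y = 8369/942  [line -17·x + 5·y + -52/3 = 0 ∩ |DC|² = 344569/2826]
   → D = (1501/942, 8369/942)

D = (1501/942, 8369/942)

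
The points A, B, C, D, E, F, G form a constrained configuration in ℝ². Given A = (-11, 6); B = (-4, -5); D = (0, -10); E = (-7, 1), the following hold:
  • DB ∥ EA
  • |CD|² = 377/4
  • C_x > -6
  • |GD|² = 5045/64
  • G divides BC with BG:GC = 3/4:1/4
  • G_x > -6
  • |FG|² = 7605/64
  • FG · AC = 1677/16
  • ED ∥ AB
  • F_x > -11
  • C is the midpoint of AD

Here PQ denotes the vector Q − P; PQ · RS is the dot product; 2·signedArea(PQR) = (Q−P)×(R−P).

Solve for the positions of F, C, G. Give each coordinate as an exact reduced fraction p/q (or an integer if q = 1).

1. C_x = -11/2  [C is the midpoint of AD]
2. C_y = -2  [C is the midpoint of AD]
   → C = (-11/2, -2)
3. G_x = -41/8  [G divides BC with BG:GC = 3/4:1/4]
4. G_y = -11/4  [G divides BC with BG:GC = 3/4:1/4]
   → G = (-41/8, -11/4)
5. F_x = -10  [line -11/2·x + 8·y + -111 = 0 ∩ |FG|² = 7605/64]
6. F_y = 7  [line -11/2·x + 8·y + -111 = 0 ∩ |FG|² = 7605/64]
   → F = (-10, 7)

C = (-11/2, -2)
F = (-10, 7)
G = (-41/8, -11/4)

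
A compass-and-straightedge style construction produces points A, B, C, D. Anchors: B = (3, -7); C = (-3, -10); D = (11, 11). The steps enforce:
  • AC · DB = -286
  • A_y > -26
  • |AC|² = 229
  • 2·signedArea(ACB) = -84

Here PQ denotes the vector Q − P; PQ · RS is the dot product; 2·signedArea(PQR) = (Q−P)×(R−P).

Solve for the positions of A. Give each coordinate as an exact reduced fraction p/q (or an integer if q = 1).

A = (-5, -25)

1. A_x = -5  [AC · DB = -286 ∩ 2·signedArea(ACB) = -84]
2. A_y = -25  [AC · DB = -286 ∩ 2·signedArea(ACB) = -84]
   → A = (-5, -25)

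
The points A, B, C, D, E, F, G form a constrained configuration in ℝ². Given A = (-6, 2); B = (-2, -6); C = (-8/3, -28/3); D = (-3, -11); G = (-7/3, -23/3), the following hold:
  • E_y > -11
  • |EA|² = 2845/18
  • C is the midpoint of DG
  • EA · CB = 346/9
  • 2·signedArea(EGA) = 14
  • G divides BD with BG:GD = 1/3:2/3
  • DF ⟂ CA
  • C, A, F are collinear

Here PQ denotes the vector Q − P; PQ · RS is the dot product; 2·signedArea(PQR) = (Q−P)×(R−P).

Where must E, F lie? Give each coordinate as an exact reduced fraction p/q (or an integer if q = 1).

E = (-17/6, -61/6)
F = (-352/157, -1692/157)

1. E_x = -17/6  [2·signedArea(EGA) = 14 ∩ EA · CB = 346/9]
2. E_y = -61/6  [2·signedArea(EGA) = 14 ∩ EA · CB = 346/9]
   → E = (-17/6, -61/6)
3. F_x = -352/157  [C, A, F are collinear ∩ DF ⟂ CA]
4. F_y = -1692/157  [C, A, F are collinear ∩ DF ⟂ CA]
   → F = (-352/157, -1692/157)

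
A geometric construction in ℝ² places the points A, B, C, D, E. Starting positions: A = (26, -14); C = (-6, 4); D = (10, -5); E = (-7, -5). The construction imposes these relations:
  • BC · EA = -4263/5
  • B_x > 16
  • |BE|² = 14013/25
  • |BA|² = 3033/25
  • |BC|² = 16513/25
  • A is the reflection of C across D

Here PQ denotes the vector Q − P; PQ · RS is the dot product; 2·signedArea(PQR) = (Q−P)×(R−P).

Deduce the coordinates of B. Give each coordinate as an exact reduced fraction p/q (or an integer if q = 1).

B = (82/5, -43/5)

1. B_x = 82/5  [line -33·x + 9·y + 3093/5 = 0 ∩ |BE|² = 14013/25]
2. B_y = -43/5  [line -33·x + 9·y + 3093/5 = 0 ∩ |BE|² = 14013/25]
   → B = (82/5, -43/5)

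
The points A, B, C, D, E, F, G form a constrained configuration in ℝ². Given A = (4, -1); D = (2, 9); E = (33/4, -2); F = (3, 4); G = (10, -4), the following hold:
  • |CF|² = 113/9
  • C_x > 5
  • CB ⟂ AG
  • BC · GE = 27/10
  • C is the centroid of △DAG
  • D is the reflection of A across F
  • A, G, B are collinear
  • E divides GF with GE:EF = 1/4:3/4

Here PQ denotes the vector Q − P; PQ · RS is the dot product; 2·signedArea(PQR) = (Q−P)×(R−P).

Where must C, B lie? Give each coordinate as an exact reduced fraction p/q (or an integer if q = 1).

1. C_x = 16/3  [C is the centroid of △DAG]
2. C_y = 4/3  [C is the centroid of △DAG]
   → C = (16/3, 4/3)
3. B_x = 62/15  [A, G, B are collinear ∩ CB ⟂ AG]
4. B_y = -16/15  [A, G, B are collinear ∩ CB ⟂ AG]
   → B = (62/15, -16/15)

B = (62/15, -16/15)
C = (16/3, 4/3)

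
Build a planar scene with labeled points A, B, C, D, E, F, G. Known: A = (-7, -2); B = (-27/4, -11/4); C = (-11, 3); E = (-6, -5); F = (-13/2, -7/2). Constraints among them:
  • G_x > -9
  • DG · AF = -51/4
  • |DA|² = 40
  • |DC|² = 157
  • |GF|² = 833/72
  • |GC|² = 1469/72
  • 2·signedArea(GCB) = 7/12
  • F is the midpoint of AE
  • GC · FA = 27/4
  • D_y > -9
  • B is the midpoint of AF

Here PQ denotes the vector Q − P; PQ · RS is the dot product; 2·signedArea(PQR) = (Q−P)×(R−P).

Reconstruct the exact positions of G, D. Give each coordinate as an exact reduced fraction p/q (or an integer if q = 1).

D = (-5, -8)
G = (-33/4, -7/12)

1. G_x = -33/4  [2·signedArea(GCB) = 7/12 ∩ GC · FA = 27/4]
2. G_y = -7/12  [2·signedArea(GCB) = 7/12 ∩ GC · FA = 27/4]
   → G = (-33/4, -7/12)
3. D_x = -5  [line -1/2·x + 3/2·y + 19/2 = 0 ∩ |DC|² = 157]
4. D_y = -8  [line -1/2·x + 3/2·y + 19/2 = 0 ∩ |DC|² = 157]
   → D = (-5, -8)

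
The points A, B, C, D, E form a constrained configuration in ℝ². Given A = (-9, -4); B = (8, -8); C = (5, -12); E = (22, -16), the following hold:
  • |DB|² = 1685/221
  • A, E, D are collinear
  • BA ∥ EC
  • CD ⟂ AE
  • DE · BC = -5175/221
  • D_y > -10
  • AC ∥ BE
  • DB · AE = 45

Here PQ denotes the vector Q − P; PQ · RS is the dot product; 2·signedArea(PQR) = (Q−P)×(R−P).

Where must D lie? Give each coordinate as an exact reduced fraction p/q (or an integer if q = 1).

D = (1297/221, -2156/221)

1. D_x = 1297/221  [A, E, D are collinear ∩ CD ⟂ AE]
2. D_y = -2156/221  [A, E, D are collinear ∩ CD ⟂ AE]
   → D = (1297/221, -2156/221)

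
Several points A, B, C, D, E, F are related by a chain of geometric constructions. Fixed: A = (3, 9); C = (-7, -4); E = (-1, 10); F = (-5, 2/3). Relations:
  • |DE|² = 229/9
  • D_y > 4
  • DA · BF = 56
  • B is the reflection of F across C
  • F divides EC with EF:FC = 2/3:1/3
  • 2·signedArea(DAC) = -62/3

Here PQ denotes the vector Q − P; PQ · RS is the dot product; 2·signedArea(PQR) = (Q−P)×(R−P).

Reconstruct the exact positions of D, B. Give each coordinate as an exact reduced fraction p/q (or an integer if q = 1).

B = (-9, -26/3)
D = (-5/3, 5)

1. B_x = -9  [B is the reflection of F across C]
2. B_y = -26/3  [B is the reflection of F across C]
   → B = (-9, -26/3)
3. D_x = -5/3  [2·signedArea(DAC) = -62/3 ∩ DA · BF = 56]
4. D_y = 5  [2·signedArea(DAC) = -62/3 ∩ DA · BF = 56]
   → D = (-5/3, 5)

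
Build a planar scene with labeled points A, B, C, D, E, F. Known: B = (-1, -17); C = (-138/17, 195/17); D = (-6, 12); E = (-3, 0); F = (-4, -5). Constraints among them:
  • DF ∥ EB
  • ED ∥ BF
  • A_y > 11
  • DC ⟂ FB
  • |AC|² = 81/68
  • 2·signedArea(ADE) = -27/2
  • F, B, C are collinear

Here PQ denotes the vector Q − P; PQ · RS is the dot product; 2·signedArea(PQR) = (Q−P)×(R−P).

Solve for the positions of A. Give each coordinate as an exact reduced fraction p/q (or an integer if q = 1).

A = (-120/17, 399/34)

1. A_x = -120/17  [line 12·x + 3·y + 99/2 = 0 ∩ |AC|² = 81/68]
2. A_y = 399/34  [line 12·x + 3·y + 99/2 = 0 ∩ |AC|² = 81/68]
   → A = (-120/17, 399/34)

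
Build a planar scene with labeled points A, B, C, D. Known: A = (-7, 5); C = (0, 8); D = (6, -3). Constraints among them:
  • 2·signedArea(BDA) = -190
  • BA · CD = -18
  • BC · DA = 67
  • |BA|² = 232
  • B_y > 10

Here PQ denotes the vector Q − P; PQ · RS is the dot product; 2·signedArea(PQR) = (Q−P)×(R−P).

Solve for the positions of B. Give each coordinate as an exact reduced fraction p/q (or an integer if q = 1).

1. B_x = 7  [2·signedArea(BDA) = -190 ∩ BC · DA = 67]
2. B_y = 11  [2·signedArea(BDA) = -190 ∩ BC · DA = 67]
   → B = (7, 11)

B = (7, 11)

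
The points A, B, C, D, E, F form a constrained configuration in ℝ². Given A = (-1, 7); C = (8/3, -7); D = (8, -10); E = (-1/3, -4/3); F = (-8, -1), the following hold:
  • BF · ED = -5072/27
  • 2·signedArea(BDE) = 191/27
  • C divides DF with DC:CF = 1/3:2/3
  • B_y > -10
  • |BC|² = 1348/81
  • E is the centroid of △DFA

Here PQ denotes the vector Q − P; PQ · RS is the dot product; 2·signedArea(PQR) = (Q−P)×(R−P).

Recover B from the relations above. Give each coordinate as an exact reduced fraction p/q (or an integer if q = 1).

B = (56/9, -9)

1. B_x = 56/9  [2·signedArea(BDE) = 191/27 ∩ BF · ED = -5072/27]
2. B_y = -9  [2·signedArea(BDE) = 191/27 ∩ BF · ED = -5072/27]
   → B = (56/9, -9)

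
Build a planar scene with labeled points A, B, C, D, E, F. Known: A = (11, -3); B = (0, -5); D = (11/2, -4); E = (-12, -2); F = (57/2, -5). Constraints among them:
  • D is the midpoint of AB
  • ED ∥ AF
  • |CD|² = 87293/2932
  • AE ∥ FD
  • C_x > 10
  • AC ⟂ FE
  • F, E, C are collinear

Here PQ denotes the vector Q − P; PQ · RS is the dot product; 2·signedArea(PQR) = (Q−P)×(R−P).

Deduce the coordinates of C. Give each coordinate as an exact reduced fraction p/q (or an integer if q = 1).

C = (8025/733, -2712/733)

1. C_x = 8025/733  [F, E, C are collinear ∩ AC ⟂ FE]
2. C_y = -2712/733  [F, E, C are collinear ∩ AC ⟂ FE]
   → C = (8025/733, -2712/733)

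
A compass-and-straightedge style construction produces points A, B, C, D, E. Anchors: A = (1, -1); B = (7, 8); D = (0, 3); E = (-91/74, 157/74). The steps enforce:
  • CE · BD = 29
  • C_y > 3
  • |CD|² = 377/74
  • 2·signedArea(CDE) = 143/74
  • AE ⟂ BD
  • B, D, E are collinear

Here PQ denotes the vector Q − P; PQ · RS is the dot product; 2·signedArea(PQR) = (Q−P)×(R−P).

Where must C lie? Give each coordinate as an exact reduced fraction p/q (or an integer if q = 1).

C = (167/74, 225/74)

1. C_x = 167/74  [2·signedArea(CDE) = 143/74 ∩ CE · BD = 29]
2. C_y = 225/74  [2·signedArea(CDE) = 143/74 ∩ CE · BD = 29]
   → C = (167/74, 225/74)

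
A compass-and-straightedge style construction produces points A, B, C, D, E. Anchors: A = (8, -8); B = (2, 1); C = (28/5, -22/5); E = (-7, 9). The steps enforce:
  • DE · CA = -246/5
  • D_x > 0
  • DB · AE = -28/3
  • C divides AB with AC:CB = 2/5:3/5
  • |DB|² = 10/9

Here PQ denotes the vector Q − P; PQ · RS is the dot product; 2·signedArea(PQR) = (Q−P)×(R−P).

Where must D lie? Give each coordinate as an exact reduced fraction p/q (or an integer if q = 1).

1. D_x = 1  [DE · CA = -246/5 ∩ DB · AE = -28/3]
2. D_y = 2/3  [DE · CA = -246/5 ∩ DB · AE = -28/3]
   → D = (1, 2/3)

D = (1, 2/3)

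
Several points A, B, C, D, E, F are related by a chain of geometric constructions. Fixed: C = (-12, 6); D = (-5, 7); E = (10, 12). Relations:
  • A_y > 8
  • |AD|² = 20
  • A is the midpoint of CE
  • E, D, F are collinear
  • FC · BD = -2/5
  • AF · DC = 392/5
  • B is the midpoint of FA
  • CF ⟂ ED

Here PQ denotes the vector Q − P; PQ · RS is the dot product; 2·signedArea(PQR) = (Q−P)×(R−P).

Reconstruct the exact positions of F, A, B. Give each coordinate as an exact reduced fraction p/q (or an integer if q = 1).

1. F_x = -58/5  [E, D, F are collinear ∩ CF ⟂ ED]
2. F_y = 24/5  [E, D, F are collinear ∩ CF ⟂ ED]
   → F = (-58/5, 24/5)
3. A_x = -1  [A is the midpoint of CE]
4. A_y = 9  [A is the midpoint of CE]
   → A = (-1, 9)
5. B_x = -63/10  [B is the midpoint of FA]
6. B_y = 69/10  [B is the midpoint of FA]
   → B = (-63/10, 69/10)

A = (-1, 9)
B = (-63/10, 69/10)
F = (-58/5, 24/5)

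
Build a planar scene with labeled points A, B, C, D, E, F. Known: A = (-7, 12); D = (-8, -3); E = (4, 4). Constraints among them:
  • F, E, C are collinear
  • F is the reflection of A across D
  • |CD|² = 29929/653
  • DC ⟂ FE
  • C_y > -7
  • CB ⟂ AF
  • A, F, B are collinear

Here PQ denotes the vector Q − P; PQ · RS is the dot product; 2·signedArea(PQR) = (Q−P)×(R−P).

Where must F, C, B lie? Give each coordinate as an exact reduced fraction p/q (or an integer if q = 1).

B = (-1210553/147578, -891669/147578)
C = (-1418/653, -4208/653)
F = (-9, -18)

1. F_x = -9  [F is the reflection of A across D]
2. F_y = -18  [F is the reflection of A across D]
   → F = (-9, -18)
3. C_x = -1418/653  [F, E, C are collinear ∩ DC ⟂ FE]
4. C_y = -4208/653  [F, E, C are collinear ∩ DC ⟂ FE]
   → C = (-1418/653, -4208/653)
5. B_x = -1210553/147578  [A, F, B are collinear ∩ CB ⟂ AF]
6. B_y = -891669/147578  [A, F, B are collinear ∩ CB ⟂ AF]
   → B = (-1210553/147578, -891669/147578)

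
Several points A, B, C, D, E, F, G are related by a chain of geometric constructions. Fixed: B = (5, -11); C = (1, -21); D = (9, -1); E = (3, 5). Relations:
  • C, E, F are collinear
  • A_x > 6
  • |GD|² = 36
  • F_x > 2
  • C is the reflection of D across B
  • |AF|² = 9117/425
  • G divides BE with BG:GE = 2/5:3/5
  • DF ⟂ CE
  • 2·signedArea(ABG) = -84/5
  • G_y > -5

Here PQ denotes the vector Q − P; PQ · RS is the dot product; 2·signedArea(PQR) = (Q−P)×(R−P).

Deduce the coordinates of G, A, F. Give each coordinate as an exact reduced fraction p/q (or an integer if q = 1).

1. G_x = 21/5  [G divides BE with BG:GE = 2/5:3/5]
2. G_y = -23/5  [G divides BE with BG:GE = 2/5:3/5]
   → G = (21/5, -23/5)
3. F_x = 219/85  [C, E, F are collinear ∩ DF ⟂ CE]
4. F_y = -43/85  [C, E, F are collinear ∩ DF ⟂ CE]
   → F = (219/85, -43/85)
5. A_x = 33/5  [line -32/5·x + -4/5·y + 40 = 0 ∩ |AF|² = 9117/425]
6. A_y = -14/5  [line -32/5·x + -4/5·y + 40 = 0 ∩ |AF|² = 9117/425]
   → A = (33/5, -14/5)

A = (33/5, -14/5)
F = (219/85, -43/85)
G = (21/5, -23/5)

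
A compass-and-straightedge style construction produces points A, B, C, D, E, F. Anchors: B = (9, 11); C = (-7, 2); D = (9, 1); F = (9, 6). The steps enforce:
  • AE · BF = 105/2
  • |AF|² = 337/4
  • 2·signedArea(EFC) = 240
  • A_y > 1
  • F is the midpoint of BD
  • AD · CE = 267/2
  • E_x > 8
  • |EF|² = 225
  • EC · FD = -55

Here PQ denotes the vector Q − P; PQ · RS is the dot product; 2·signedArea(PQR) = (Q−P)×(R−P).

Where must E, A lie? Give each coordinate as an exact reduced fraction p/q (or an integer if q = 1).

A = (1, 3/2)
E = (9, -9)

1. E_x = 9  [EC · FD = -55 ∩ 2·signedArea(EFC) = 240]
2. E_y = -9  [EC · FD = -55 ∩ 2·signedArea(EFC) = 240]
   → E = (9, -9)
3. A_x = 1  [AD · CE = 267/2 ∩ AE · BF = 105/2]
4. A_y = 3/2  [AD · CE = 267/2 ∩ AE · BF = 105/2]
   → A = (1, 3/2)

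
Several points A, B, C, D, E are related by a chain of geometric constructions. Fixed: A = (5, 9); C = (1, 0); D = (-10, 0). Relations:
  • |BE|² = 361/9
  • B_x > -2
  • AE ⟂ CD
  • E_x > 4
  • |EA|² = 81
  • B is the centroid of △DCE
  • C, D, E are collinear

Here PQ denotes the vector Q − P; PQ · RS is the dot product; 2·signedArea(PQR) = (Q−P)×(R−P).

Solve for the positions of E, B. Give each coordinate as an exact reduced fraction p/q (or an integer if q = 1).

B = (-4/3, 0)
E = (5, 0)

1. E_x = 5  [C, D, E are collinear ∩ AE ⟂ CD]
2. E_y = 0  [C, D, E are collinear ∩ AE ⟂ CD]
   → E = (5, 0)
3. B_x = -4/3  [B is the centroid of △DCE]
4. B_y = 0  [B is the centroid of △DCE]
   → B = (-4/3, 0)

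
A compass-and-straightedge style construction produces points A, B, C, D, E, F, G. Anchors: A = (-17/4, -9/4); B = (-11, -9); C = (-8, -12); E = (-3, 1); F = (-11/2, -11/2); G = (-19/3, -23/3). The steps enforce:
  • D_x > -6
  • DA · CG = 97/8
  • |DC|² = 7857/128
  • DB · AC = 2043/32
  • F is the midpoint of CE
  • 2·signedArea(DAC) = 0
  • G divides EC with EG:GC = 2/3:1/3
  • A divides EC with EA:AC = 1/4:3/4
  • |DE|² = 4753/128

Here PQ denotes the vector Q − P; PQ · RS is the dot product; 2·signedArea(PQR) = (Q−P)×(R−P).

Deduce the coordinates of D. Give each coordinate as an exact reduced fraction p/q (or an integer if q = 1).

D = (-83/16, -75/16)

1. D_x = -83/16  [2·signedArea(DAC) = 0 ∩ DA · CG = 97/8]
2. D_y = -75/16  [2·signedArea(DAC) = 0 ∩ DA · CG = 97/8]
   → D = (-83/16, -75/16)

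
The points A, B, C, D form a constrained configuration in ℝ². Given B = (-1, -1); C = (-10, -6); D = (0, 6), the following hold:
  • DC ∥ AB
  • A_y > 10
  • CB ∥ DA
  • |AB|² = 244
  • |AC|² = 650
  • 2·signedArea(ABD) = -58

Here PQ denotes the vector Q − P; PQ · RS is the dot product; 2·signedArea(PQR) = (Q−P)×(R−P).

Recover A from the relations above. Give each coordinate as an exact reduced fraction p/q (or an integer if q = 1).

A = (9, 11)

1. A_x = 9  [DC ∥ AB ∩ CB ∥ DA]
2. A_y = 11  [DC ∥ AB ∩ CB ∥ DA]
   → A = (9, 11)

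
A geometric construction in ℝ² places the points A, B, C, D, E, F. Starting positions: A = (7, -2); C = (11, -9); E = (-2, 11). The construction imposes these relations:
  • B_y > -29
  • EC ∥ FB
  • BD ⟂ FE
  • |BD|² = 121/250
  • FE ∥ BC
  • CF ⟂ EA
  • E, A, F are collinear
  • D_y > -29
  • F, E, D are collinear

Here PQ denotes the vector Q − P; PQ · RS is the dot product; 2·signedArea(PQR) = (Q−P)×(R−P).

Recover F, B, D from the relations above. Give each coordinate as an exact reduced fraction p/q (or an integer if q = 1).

B = (6143/250, -7151/250)
D = (3143/125, -3526/125)
F = (2893/250, -2151/250)

1. F_x = 2893/250  [E, A, F are collinear ∩ CF ⟂ EA]
2. F_y = -2151/250  [E, A, F are collinear ∩ CF ⟂ EA]
   → F = (2893/250, -2151/250)
3. B_x = 6143/250  [FE ∥ BC ∩ EC ∥ FB]
4. B_y = -7151/250  [FE ∥ BC ∩ EC ∥ FB]
   → B = (6143/250, -7151/250)
5. D_x = 3143/125  [F, E, D are collinear ∩ BD ⟂ FE]
6. D_y = -3526/125  [F, E, D are collinear ∩ BD ⟂ FE]
   → D = (3143/125, -3526/125)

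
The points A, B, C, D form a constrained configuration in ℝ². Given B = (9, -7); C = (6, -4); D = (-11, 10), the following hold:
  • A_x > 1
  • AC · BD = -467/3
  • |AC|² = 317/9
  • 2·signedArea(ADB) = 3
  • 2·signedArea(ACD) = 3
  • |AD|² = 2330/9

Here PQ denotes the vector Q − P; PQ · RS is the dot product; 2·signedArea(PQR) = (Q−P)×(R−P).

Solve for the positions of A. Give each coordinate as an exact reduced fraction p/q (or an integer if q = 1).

1. A_x = 4/3  [2·signedArea(ADB) = 3 ∩ AC · BD = -467/3]
2. A_y = -1/3  [2·signedArea(ADB) = 3 ∩ AC · BD = -467/3]
   → A = (4/3, -1/3)

A = (4/3, -1/3)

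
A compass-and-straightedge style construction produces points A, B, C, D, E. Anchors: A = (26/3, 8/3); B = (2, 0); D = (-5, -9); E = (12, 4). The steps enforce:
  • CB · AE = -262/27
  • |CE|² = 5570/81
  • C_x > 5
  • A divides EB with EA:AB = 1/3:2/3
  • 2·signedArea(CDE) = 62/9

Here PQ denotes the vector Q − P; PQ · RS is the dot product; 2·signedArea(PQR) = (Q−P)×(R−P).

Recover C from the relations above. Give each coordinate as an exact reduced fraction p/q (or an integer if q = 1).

1. C_x = 47/9  [2·signedArea(CDE) = 62/9 ∩ CB · AE = -262/27]
2. C_y = -7/9  [2·signedArea(CDE) = 62/9 ∩ CB · AE = -262/27]
   → C = (47/9, -7/9)

C = (47/9, -7/9)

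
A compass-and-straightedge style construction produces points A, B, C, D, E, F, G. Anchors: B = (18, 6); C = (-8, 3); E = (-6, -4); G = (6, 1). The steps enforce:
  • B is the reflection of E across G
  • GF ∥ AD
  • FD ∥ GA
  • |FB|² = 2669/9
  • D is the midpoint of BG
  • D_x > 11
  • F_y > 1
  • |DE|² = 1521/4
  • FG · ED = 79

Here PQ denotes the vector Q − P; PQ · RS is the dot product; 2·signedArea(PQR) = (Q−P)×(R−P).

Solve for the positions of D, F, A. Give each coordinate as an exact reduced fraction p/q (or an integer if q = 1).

1. D_x = 12  [D is the midpoint of BG]
2. D_y = 7/2  [D is the midpoint of BG]
   → D = (12, 7/2)
3. F_x = 4/3  [line -18·x + -15/2·y + 73/2 = 0 ∩ |FB|² = 2669/9]
4. F_y = 5/3  [line -18·x + -15/2·y + 73/2 = 0 ∩ |FB|² = 2669/9]
   → F = (4/3, 5/3)
5. A_x = 50/3  [GF ∥ AD ∩ FD ∥ GA]
6. A_y = 17/6  [GF ∥ AD ∩ FD ∥ GA]
   → A = (50/3, 17/6)

A = (50/3, 17/6)
D = (12, 7/2)
F = (4/3, 5/3)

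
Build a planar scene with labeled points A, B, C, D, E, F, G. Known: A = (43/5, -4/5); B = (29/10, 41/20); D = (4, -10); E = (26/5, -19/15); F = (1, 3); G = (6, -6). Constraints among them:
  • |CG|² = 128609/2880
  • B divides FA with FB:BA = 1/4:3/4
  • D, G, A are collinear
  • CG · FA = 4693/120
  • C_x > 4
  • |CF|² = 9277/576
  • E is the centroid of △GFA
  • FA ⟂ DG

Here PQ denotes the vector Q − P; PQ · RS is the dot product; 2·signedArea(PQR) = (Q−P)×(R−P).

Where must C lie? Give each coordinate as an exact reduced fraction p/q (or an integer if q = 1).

C = (81/20, 47/120)

1. C_x = 81/20  [line -38/5·x + 19/5·y + 703/24 = 0 ∩ |CG|² = 128609/2880]
2. C_y = 47/120  [line -38/5·x + 19/5·y + 703/24 = 0 ∩ |CG|² = 128609/2880]
   → C = (81/20, 47/120)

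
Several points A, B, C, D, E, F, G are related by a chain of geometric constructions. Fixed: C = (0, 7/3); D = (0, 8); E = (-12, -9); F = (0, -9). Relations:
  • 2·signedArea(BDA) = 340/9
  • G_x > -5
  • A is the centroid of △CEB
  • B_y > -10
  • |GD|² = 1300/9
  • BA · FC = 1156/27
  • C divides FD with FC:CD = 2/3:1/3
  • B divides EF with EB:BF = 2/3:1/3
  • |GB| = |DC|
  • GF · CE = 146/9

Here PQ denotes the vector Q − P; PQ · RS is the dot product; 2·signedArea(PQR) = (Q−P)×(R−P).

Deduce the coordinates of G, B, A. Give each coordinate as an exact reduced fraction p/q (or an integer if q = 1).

1. G_x = -4  [line 12·x + 34/3·y + 772/9 = 0 ∩ |GD|² = 1300/9]
2. G_y = -10/3  [line 12·x + 34/3·y + 772/9 = 0 ∩ |GD|² = 1300/9]
   → G = (-4, -10/3)
3. B_x = -4  [B divides EF with EB:BF = 2/3:1/3]
4. B_y = -9  [B divides EF with EB:BF = 2/3:1/3]
   → B = (-4, -9)
5. A_x = -16/3  [A is the centroid of △CEB]
6. A_y = -47/9  [A is the centroid of △CEB]
   → A = (-16/3, -47/9)

A = (-16/3, -47/9)
B = (-4, -9)
G = (-4, -10/3)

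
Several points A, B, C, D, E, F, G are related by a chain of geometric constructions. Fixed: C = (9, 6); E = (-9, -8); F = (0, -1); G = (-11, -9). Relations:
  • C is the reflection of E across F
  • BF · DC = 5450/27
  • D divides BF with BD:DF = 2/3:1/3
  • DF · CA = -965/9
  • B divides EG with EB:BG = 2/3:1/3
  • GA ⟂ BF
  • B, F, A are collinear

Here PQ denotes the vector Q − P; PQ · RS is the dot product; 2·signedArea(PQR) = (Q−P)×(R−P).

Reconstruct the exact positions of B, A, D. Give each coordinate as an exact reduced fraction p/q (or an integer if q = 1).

1. B_x = -31/3  [B divides EG with EB:BG = 2/3:1/3]
2. B_y = -26/3  [B divides EG with EB:BG = 2/3:1/3]
   → B = (-31/3, -26/3)
3. A_x = -3255/298  [B, F, A are collinear ∩ GA ⟂ BF]
4. A_y = -2713/298  [B, F, A are collinear ∩ GA ⟂ BF]
   → A = (-3255/298, -2713/298)
5. D_x = -31/9  [D divides BF with BD:DF = 2/3:1/3]
6. D_y = -32/9  [D divides BF with BD:DF = 2/3:1/3]
   → D = (-31/9, -32/9)

A = (-3255/298, -2713/298)
B = (-31/3, -26/3)
D = (-31/9, -32/9)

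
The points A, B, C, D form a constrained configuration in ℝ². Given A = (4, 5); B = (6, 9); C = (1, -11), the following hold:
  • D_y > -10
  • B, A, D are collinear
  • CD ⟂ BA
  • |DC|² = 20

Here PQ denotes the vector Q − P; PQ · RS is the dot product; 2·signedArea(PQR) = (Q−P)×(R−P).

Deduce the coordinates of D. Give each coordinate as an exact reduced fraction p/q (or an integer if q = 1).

D = (-3, -9)

1. D_x = -3  [B, A, D are collinear ∩ CD ⟂ BA]
2. D_y = -9  [B, A, D are collinear ∩ CD ⟂ BA]
   → D = (-3, -9)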